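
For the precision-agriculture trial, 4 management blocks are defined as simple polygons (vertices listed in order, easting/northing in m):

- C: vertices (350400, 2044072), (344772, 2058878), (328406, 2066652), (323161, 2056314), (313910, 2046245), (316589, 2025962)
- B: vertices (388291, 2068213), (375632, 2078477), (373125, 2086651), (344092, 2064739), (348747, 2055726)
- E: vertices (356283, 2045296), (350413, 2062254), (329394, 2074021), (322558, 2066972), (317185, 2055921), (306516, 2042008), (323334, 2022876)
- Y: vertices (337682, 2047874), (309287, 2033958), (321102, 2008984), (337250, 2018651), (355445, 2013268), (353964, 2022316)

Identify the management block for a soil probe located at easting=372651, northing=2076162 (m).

Cast a ray rightward from (372651, 2076162). For each polygon, the edges (by vertex number in listed order) whose endpoints lie on opposite sides of northing = 2076162, where each meets that height, and whether that is right or left of the point:
C: no edge straddles that height → 0 crossings.
B: 1–2 at easting≈378487.2 (right), 3–4 at easting≈359227.3 (left) → 1 crossing.
E: no edge straddles that height → 0 crossings.
Y: no edge straddles that height → 0 crossings.
Only B has an odd count, so the point is inside B.

B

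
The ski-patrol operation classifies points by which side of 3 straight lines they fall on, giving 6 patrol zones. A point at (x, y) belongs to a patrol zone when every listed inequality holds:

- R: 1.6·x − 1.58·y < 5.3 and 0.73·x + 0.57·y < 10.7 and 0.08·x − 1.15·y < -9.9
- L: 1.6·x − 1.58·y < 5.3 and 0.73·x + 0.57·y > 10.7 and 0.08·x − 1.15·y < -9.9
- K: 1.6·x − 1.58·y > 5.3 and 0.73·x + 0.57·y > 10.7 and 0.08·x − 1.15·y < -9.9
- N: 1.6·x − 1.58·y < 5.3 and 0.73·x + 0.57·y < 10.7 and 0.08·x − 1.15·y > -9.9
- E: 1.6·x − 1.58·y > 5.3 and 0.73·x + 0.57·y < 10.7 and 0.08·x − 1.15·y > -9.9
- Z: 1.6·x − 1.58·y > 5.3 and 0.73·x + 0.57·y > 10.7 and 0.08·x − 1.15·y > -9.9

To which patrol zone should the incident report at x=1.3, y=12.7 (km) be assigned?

1.6·1.3 − 1.58·12.7 = -17.986, which is < 5.3
0.73·1.3 + 0.57·12.7 = 8.188, which is < 10.7
0.08·1.3 − 1.15·12.7 = -14.501, which is < -9.9
This sign pattern matches R.

R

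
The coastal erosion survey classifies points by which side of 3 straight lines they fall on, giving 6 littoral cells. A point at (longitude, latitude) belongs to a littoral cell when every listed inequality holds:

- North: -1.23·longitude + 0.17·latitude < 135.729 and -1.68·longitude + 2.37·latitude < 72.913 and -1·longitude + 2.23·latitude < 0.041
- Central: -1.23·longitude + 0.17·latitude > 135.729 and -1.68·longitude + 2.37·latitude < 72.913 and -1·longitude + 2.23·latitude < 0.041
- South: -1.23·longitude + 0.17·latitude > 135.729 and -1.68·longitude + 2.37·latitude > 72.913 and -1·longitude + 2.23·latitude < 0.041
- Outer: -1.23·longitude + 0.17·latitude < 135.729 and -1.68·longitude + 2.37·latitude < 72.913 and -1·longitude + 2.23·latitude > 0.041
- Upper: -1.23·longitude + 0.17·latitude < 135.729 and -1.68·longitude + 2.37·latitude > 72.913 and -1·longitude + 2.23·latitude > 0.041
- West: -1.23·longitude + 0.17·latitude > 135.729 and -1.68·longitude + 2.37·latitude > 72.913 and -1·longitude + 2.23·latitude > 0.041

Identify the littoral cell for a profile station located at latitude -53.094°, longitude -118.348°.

South

-1.23·-118.348 + 0.17·-53.094 = 136.542, which is > 135.729
-1.68·-118.348 + 2.37·-53.094 = 72.992, which is > 72.913
-1·-118.348 + 2.23·-53.094 = -0.052, which is < 0.041
This sign pattern matches South.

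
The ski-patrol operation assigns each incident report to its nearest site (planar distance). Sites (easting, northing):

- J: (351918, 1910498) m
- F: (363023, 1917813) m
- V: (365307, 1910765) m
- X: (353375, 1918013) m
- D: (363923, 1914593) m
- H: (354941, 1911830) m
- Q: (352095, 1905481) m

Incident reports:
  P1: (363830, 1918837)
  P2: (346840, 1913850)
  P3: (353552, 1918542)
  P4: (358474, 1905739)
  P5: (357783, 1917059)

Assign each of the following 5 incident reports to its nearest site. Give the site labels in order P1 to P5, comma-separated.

P1 → F (d²=1699825.00)
P2 → J (d²=37021988.00)
P3 → X (d²=311170.00)
P4 → Q (d²=40758205.00)
P5 → X (d²=20340580.00)

F, J, X, Q, X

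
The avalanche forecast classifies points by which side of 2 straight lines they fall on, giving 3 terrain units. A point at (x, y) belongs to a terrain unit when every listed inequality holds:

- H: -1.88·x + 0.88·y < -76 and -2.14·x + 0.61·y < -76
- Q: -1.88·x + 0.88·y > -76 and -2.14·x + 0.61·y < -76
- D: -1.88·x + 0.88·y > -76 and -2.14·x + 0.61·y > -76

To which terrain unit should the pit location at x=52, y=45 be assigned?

-1.88·52 + 0.88·45 = -58.160, which is > -76
-2.14·52 + 0.61·45 = -83.830, which is < -76
This sign pattern matches Q.

Q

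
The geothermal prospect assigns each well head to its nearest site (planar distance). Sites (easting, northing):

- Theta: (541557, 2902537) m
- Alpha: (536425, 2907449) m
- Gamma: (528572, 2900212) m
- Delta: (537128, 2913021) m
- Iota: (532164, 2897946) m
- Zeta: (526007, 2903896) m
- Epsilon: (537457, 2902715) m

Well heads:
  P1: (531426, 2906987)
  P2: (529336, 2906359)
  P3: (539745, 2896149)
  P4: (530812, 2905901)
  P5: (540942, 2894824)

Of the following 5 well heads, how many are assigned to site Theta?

P1 → Alpha
P2 → Zeta
P3 → Theta
P4 → Zeta
P5 → Theta
2 of the 5 go to Theta.

2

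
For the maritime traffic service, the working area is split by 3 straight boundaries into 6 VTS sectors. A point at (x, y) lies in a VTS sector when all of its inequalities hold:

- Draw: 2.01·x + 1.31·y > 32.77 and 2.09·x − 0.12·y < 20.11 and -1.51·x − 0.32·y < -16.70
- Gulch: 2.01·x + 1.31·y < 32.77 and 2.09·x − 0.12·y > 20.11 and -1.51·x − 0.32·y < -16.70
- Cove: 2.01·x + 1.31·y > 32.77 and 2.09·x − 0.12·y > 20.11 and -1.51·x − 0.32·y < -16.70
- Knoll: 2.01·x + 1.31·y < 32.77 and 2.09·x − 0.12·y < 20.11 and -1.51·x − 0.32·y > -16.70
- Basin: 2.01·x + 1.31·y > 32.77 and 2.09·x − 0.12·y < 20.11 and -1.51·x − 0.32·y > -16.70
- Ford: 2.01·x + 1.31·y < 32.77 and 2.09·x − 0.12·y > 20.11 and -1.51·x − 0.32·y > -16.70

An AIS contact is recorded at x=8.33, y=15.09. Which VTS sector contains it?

2.01·8.33 + 1.31·15.09 = 36.511, which is > 32.77
2.09·8.33 − 0.12·15.09 = 15.599, which is < 20.11
-1.51·8.33 − 0.32·15.09 = -17.407, which is < -16.70
This sign pattern matches Draw.

Draw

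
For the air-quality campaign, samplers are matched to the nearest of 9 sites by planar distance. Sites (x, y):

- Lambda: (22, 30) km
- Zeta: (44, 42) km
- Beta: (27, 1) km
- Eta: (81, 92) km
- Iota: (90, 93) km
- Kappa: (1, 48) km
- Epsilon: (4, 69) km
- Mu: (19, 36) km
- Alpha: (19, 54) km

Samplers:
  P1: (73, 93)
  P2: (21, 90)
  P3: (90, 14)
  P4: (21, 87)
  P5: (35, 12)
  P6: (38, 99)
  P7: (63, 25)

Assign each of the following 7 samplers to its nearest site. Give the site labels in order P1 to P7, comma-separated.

Eta, Epsilon, Zeta, Epsilon, Beta, Eta, Zeta

P1 → Eta (d²=65.00)
P2 → Epsilon (d²=730.00)
P3 → Zeta (d²=2900.00)
P4 → Epsilon (d²=613.00)
P5 → Beta (d²=185.00)
P6 → Eta (d²=1898.00)
P7 → Zeta (d²=650.00)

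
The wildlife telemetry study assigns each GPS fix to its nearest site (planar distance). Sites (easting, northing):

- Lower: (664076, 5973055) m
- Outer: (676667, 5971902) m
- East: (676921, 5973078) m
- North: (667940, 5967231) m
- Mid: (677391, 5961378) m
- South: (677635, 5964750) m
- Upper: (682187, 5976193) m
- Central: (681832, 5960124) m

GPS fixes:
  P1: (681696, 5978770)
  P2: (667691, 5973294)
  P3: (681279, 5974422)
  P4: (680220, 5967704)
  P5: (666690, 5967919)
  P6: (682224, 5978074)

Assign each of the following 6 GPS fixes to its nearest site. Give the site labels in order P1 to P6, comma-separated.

Upper, Lower, Upper, South, North, Upper

P1 → Upper (d²=6882010.00)
P2 → Lower (d²=13125346.00)
P3 → Upper (d²=3960905.00)
P4 → South (d²=15408341.00)
P5 → North (d²=2035844.00)
P6 → Upper (d²=3539530.00)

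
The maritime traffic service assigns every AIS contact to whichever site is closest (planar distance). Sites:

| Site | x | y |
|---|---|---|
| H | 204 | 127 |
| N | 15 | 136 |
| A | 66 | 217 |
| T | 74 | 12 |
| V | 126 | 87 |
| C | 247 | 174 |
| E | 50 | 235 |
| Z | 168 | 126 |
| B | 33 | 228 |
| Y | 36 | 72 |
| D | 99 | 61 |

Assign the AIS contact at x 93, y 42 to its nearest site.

D

Squared distances to each site:
H: 19546.000; N: 14920.000; A: 31354.000; T: 1261.000; V: 3114.000; C: 41140.000; E: 39098.000; Z: 12681.000; B: 38196.000; Y: 4149.000; D: 397.000.
Minimum at D.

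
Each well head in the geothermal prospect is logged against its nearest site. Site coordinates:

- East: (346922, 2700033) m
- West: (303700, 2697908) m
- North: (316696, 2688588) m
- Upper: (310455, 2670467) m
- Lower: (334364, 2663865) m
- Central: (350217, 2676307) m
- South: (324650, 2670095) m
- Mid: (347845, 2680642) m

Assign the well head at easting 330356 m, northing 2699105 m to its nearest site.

East

Squared distances to each site:
East: 275293540.000; West: 711975145.000; North: 297202889.000; Upper: 1216184845.000; Lower: 1257921664.000; Central: 914208125.000; South: 874138536.000; Mid: 646747490.000.
Minimum at East.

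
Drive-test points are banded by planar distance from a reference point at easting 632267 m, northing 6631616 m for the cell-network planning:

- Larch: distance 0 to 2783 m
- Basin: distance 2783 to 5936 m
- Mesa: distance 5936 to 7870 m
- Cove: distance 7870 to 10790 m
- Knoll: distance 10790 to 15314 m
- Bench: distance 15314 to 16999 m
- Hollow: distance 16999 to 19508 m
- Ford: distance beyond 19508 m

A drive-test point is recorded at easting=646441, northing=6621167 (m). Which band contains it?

Distance = √((646441−632267)² + (6621167−6631616)²) = √(200902276.000 + 109181601.000) = 17609.199 m.
16999 ≤ 17609.199 < 19508 → Hollow.

Hollow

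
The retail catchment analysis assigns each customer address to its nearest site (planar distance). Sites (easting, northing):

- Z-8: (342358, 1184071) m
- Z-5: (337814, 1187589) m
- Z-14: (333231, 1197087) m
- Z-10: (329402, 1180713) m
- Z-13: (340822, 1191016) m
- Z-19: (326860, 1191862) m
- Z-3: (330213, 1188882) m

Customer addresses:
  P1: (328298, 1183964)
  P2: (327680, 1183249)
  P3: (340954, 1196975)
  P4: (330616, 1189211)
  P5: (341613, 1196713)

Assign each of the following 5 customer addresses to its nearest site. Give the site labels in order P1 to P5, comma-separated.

P1 → Z-10 (d²=11787817.00)
P2 → Z-10 (d²=9396580.00)
P3 → Z-13 (d²=35527105.00)
P4 → Z-3 (d²=270650.00)
P5 → Z-13 (d²=33081490.00)

Z-10, Z-10, Z-13, Z-3, Z-13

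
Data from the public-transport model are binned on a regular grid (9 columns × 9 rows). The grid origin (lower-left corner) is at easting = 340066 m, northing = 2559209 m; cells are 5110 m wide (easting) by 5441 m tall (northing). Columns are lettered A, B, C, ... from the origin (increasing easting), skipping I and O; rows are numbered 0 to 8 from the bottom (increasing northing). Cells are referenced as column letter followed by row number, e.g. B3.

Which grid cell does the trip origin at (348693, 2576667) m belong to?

Column index: ⌊(348693 − 340066) / 5110⌋ = ⌊1.688⌋ = 1 → column B
Row offset from origin: ⌊(2576667 − 2559209) / 5441⌋ = ⌊3.209⌋ = 3 → row 3

B3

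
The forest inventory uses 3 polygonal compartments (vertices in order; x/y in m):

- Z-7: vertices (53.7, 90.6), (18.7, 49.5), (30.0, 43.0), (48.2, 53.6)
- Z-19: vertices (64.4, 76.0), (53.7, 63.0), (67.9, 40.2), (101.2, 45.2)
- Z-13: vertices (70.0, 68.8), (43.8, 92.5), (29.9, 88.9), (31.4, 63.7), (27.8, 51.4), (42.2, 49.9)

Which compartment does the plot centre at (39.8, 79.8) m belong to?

Cast a ray rightward from (39.8, 79.8). For each polygon, the edges (by vertex number in listed order) whose endpoints lie on opposite sides of y = 79.8, where each meets that height, and whether that is right or left of the point:
Z-7: 1–2 at x≈44.50 (right), 4–1 at x≈52.09 (right) → 2 crossings.
Z-19: no edge straddles that height → 0 crossings.
Z-13: 1–2 at x≈57.84 (right), 3–4 at x≈30.44 (left) → 1 crossing.
Only Z-13 has an odd count, so the point is inside Z-13.

Z-13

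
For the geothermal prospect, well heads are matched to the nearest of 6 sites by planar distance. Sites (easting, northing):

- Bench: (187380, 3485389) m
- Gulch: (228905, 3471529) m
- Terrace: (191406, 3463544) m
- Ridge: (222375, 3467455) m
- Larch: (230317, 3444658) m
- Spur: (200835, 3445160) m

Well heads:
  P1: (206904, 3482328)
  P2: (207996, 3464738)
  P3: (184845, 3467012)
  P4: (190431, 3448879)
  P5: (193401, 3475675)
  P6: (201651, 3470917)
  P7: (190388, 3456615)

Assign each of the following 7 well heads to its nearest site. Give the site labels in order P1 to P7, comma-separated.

P1 → Bench (d²=390556297.00)
P2 → Ridge (d²=214137730.00)
P3 → Terrace (d²=55073745.00)
P4 → Spur (d²=122074177.00)
P5 → Bench (d²=130614237.00)
P6 → Terrace (d²=159321154.00)
P7 → Terrace (d²=49047365.00)

Bench, Ridge, Terrace, Spur, Bench, Terrace, Terrace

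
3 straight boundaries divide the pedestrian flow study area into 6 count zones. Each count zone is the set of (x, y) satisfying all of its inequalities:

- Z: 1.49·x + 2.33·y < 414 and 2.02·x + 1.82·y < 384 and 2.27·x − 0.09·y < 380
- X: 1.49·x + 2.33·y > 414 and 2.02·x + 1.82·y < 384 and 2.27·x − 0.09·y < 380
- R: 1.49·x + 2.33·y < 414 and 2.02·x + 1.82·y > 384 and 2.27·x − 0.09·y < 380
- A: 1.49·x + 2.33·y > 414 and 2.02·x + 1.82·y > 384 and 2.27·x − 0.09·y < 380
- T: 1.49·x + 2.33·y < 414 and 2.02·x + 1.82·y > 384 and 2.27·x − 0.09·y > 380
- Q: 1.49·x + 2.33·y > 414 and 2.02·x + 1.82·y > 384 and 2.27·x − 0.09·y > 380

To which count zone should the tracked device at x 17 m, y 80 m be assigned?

Z

1.49·17 + 2.33·80 = 211.730, which is < 414
2.02·17 + 1.82·80 = 179.940, which is < 384
2.27·17 − 0.09·80 = 31.390, which is < 380
This sign pattern matches Z.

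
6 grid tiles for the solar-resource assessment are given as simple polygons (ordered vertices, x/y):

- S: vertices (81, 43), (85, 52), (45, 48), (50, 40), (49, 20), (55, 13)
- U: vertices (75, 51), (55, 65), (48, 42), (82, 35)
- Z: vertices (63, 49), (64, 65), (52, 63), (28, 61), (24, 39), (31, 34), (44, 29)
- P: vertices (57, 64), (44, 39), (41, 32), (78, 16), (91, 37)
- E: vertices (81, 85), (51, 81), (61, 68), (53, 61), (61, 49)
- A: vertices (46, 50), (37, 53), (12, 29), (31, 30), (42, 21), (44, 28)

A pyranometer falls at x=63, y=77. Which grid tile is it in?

Cast a ray rightward from (63, 77). For each polygon, the edges (by vertex number in listed order) whose endpoints lie on opposite sides of y = 77, where each meets that height, and whether that is right or left of the point:
S: no edge straddles that height → 0 crossings.
U: no edge straddles that height → 0 crossings.
Z: no edge straddles that height → 0 crossings.
P: no edge straddles that height → 0 crossings.
E: 2–3 at x≈54.1 (left), 5–1 at x≈76.6 (right) → 1 crossing.
A: no edge straddles that height → 0 crossings.
Only E has an odd count, so the point is inside E.

E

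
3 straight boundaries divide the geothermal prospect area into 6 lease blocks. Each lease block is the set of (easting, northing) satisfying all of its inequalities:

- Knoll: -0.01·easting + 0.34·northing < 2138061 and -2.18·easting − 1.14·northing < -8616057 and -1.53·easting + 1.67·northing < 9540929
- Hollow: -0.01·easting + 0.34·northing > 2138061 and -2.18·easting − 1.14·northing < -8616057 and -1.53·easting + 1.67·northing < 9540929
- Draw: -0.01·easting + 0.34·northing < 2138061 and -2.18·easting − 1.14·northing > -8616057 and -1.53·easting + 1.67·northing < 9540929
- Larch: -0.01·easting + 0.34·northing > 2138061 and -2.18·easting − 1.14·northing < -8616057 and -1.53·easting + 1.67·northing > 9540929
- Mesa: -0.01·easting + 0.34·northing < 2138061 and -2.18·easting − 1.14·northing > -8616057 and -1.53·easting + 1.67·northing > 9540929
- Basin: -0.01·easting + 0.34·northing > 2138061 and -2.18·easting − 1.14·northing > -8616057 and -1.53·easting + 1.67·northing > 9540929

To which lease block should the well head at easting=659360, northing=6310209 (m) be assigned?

-0.01·659360 + 0.34·6310209 = 2138877.460, which is > 2138061
-2.18·659360 − 1.14·6310209 = -8631043.060, which is < -8616057
-1.53·659360 + 1.67·6310209 = 9529228.230, which is < 9540929
This sign pattern matches Hollow.

Hollow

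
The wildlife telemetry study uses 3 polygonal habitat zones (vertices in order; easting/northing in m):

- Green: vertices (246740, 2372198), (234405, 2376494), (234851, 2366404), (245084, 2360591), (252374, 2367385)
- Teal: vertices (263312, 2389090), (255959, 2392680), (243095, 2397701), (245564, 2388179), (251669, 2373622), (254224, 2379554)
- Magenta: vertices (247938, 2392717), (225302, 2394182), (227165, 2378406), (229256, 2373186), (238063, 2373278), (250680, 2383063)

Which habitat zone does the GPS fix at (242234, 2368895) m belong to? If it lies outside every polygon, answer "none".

Cast a ray rightward from (242234, 2368895). For each polygon, the edges (by vertex number in listed order) whose endpoints lie on opposite sides of northing = 2368895, where each meets that height, and whether that is right or left of the point:
Green: 2–3 at easting≈234740.9 (left), 5–1 at easting≈250606.4 (right) → 1 crossing.
Teal: no edge straddles that height → 0 crossings.
Magenta: no edge straddles that height → 0 crossings.
Only Green has an odd count, so the point is inside Green.

Green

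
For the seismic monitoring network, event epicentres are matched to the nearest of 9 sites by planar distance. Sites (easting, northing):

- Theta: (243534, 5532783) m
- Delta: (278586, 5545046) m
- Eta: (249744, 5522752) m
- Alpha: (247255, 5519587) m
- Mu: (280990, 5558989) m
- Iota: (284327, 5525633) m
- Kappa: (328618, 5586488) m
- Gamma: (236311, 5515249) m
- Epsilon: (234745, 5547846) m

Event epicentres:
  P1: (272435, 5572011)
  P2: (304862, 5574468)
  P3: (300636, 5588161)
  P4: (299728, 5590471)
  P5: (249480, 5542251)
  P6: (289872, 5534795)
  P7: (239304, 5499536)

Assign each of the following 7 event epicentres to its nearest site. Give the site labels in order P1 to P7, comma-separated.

P1 → Mu (d²=242760509.00)
P2 → Kappa (d²=708827936.00)
P3 → Kappa (d²=785791253.00)
P4 → Kappa (d²=850496389.00)
P5 → Theta (d²=124997940.00)
P6 → Iota (d²=114689269.00)
P7 → Gamma (d²=255856418.00)

Mu, Kappa, Kappa, Kappa, Theta, Iota, Gamma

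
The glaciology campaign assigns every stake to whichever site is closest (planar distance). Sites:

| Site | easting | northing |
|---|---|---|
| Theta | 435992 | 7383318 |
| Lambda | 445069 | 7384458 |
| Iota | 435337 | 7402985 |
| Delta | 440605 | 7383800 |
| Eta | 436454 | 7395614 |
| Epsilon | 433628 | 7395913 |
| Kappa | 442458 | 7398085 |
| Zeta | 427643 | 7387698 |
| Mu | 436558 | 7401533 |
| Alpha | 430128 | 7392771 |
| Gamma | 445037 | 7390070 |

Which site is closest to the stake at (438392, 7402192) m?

Squared distances to each site:
Theta: 361987876.000; Lambda: 359077085.000; Iota: 9961874.000; Delta: 343163033.000; Eta: 47025928.000; Epsilon: 62121537.000; Kappa: 33399805.000; Zeta: 325617037.000; Mu: 3797837.000; Alpha: 157048937.000; Gamma: 191098909.000.
Minimum at Mu.

Mu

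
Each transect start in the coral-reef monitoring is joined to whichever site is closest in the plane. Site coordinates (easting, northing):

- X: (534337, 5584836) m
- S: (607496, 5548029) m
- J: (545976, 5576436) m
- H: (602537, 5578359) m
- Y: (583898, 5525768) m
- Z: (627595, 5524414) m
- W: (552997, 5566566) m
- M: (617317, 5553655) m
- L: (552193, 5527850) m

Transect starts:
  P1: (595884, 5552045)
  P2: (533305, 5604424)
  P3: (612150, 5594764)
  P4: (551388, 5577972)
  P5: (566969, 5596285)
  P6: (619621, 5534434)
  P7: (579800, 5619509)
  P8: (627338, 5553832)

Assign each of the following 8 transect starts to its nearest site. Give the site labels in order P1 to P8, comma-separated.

S, X, H, J, J, Z, H, M

P1 → S (d²=150966800.00)
P2 → X (d²=384754768.00)
P3 → H (d²=361533794.00)
P4 → J (d²=31649040.00)
P5 → J (d²=834688850.00)
P6 → Z (d²=163985076.00)
P7 → H (d²=2210293669.00)
P8 → M (d²=100451770.00)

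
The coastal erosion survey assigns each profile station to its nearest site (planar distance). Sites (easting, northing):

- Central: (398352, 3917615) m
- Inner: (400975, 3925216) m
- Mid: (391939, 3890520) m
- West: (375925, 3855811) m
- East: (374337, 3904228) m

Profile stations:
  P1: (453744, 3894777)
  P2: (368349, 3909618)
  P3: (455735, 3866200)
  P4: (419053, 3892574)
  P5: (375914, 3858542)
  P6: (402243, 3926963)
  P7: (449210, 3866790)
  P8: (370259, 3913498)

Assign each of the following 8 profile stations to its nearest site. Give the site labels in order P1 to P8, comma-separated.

P1 → Central (d²=3589847908.00)
P2 → East (d²=64908244.00)
P3 → Mid (d²=4661392016.00)
P4 → Mid (d²=739387912.00)
P5 → West (d²=7458482.00)
P6 → Inner (d²=4659833.00)
P7 → Mid (d²=3843080341.00)
P8 → East (d²=102562984.00)

Central, East, Mid, Mid, West, Inner, Mid, East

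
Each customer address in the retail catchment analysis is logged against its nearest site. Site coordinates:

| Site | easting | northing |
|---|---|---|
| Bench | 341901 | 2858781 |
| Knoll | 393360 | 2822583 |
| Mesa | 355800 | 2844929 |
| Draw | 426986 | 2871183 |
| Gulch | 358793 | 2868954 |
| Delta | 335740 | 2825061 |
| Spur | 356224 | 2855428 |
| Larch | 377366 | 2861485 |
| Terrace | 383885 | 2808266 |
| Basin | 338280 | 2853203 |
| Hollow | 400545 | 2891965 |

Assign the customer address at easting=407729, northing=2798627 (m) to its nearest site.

Terrace

Squared distances to each site:
Bench: 7951829300.000; Knoll: 780358097.000; Mesa: 4840496245.000; Draw: 5635205185.000; Gulch: 7340619025.000; Delta: 5881172477.000; Spur: 5879118626.000; Larch: 4873039933.000; Terrace: 661446657.000; Basin: 7801703377.000; Hollow: 8763592100.000.
Minimum at Terrace.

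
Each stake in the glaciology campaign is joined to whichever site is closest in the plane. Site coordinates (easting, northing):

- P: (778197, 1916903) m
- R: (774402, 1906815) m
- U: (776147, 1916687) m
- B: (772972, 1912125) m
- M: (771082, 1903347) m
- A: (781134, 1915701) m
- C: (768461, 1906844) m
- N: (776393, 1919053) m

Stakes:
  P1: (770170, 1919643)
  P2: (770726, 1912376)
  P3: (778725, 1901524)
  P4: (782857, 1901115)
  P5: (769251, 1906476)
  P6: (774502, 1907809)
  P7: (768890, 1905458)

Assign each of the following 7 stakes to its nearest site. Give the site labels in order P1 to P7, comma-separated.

N, B, R, R, C, R, C

P1 → N (d²=39073829.00)
P2 → B (d²=5107517.00)
P3 → R (d²=46683010.00)
P4 → R (d²=103977025.00)
P5 → C (d²=759524.00)
P6 → R (d²=998036.00)
P7 → C (d²=2105037.00)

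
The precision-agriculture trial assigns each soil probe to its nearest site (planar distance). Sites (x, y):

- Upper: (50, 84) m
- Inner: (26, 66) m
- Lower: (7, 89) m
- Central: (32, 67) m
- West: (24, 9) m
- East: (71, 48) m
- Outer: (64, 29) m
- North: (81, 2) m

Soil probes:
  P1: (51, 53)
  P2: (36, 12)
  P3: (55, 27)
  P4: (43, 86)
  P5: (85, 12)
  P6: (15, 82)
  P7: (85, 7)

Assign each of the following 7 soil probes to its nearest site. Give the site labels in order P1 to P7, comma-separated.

East, West, Outer, Upper, North, Lower, North

P1 → East (d²=425.00)
P2 → West (d²=153.00)
P3 → Outer (d²=85.00)
P4 → Upper (d²=53.00)
P5 → North (d²=116.00)
P6 → Lower (d²=113.00)
P7 → North (d²=41.00)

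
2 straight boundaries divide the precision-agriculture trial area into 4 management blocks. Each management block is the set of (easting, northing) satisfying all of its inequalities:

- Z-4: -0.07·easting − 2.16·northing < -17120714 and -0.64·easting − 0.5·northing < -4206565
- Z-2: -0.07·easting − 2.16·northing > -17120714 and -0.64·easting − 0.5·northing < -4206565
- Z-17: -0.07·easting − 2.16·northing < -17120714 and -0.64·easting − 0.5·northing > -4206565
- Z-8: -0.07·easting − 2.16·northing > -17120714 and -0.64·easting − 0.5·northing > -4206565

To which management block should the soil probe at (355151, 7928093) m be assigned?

Z-17

-0.07·355151 − 2.16·7928093 = -17149541.450, which is < -17120714
-0.64·355151 − 0.5·7928093 = -4191343.140, which is > -4206565
This sign pattern matches Z-17.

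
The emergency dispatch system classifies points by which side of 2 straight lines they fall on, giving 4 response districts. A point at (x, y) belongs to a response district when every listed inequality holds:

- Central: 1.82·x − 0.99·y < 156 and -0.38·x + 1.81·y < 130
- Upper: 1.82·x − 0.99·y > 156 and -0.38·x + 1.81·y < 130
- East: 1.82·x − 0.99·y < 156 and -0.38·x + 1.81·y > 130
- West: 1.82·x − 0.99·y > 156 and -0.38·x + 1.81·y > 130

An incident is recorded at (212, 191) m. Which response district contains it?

West

1.82·212 − 0.99·191 = 196.750, which is > 156
-0.38·212 + 1.81·191 = 265.150, which is > 130
This sign pattern matches West.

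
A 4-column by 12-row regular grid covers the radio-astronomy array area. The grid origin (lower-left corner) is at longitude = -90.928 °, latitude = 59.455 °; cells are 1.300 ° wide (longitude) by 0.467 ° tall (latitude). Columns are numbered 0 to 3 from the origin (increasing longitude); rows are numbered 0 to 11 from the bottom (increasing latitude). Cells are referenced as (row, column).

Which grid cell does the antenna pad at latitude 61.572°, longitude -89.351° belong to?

Column index: ⌊(-89.351 − -90.928) / 1.300⌋ = ⌊1.213⌋ = 1
Row offset from origin: ⌊(61.572 − 59.455) / 0.467⌋ = ⌊4.533⌋ = 4 → row 4

(4, 1)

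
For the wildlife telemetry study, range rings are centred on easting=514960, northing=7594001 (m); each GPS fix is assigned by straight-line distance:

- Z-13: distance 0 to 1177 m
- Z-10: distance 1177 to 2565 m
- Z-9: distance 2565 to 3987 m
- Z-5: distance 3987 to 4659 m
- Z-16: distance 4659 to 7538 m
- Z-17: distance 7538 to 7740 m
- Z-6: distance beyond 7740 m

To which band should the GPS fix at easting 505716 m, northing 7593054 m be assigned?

Z-6

Distance = √((505716−514960)² + (7593054−7594001)²) = √(85451536.000 + 896809.000) = 9292.381 m.
7740 ≤ 9292.381 < ∞ → Z-6.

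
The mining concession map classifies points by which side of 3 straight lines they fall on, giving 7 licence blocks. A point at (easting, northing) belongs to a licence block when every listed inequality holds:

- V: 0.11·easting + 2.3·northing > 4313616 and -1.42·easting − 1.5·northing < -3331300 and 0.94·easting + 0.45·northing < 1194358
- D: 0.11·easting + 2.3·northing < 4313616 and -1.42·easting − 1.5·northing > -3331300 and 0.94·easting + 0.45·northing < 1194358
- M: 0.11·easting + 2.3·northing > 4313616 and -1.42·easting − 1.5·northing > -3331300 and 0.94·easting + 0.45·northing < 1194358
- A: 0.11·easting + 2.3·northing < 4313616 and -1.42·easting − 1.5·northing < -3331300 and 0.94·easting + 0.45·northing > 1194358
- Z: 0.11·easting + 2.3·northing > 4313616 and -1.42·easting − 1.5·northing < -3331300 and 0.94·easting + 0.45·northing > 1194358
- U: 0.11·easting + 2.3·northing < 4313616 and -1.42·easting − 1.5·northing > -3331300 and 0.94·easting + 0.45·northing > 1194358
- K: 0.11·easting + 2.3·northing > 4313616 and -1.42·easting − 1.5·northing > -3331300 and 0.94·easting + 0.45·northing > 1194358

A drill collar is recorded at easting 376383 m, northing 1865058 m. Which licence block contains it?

0.11·376383 + 2.3·1865058 = 4331035.530, which is > 4313616
-1.42·376383 − 1.5·1865058 = -3332050.860, which is < -3331300
0.94·376383 + 0.45·1865058 = 1193076.120, which is < 1194358
This sign pattern matches V.

V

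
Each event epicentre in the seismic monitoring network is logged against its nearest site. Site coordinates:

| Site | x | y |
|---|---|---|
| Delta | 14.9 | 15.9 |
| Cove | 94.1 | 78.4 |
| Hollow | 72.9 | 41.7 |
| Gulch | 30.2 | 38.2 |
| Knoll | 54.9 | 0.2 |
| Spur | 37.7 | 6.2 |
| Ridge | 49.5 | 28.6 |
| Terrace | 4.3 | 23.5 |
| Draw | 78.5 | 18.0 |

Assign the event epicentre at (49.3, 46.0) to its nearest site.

Squared distances to each site:
Delta: 2089.370; Cove: 3056.800; Hollow: 575.450; Gulch: 425.650; Knoll: 2129.000; Spur: 1718.600; Ridge: 302.800; Terrace: 2531.250; Draw: 1636.640.
Minimum at Ridge.

Ridge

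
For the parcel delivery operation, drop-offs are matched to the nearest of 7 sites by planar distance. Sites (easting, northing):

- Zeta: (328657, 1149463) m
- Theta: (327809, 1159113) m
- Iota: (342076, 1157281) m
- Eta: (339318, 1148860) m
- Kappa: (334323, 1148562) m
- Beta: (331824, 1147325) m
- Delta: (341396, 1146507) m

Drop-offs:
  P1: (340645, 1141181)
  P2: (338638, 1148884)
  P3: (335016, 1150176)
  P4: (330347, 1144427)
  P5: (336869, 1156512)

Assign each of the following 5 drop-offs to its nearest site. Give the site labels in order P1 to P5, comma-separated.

Delta, Eta, Kappa, Beta, Iota

P1 → Delta (d²=28930277.00)
P2 → Eta (d²=462976.00)
P3 → Kappa (d²=3085245.00)
P4 → Beta (d²=10579933.00)
P5 → Iota (d²=27704210.00)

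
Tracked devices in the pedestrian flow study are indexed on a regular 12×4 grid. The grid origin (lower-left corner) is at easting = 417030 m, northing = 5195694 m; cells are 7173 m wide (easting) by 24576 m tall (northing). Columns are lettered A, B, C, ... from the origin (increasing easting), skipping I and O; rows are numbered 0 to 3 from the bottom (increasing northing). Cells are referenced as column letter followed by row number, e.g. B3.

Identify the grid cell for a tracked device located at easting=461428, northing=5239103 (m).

Column index: ⌊(461428 − 417030) / 7173⌋ = ⌊6.190⌋ = 6 → column G
Row offset from origin: ⌊(5239103 − 5195694) / 24576⌋ = ⌊1.766⌋ = 1 → row 1

G1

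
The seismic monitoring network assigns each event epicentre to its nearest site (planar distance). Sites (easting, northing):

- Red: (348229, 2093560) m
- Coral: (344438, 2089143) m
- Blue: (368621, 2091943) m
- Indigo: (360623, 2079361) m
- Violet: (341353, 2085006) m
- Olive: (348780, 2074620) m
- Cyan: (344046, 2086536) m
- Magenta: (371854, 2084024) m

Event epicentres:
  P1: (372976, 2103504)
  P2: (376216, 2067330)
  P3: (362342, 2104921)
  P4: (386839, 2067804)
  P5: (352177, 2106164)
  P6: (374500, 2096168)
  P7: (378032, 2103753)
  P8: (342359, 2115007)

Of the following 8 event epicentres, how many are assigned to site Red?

2

P1 → Blue
P2 → Magenta
P3 → Blue
P4 → Magenta
P5 → Red
P6 → Blue
P7 → Blue
P8 → Red
2 of the 8 go to Red.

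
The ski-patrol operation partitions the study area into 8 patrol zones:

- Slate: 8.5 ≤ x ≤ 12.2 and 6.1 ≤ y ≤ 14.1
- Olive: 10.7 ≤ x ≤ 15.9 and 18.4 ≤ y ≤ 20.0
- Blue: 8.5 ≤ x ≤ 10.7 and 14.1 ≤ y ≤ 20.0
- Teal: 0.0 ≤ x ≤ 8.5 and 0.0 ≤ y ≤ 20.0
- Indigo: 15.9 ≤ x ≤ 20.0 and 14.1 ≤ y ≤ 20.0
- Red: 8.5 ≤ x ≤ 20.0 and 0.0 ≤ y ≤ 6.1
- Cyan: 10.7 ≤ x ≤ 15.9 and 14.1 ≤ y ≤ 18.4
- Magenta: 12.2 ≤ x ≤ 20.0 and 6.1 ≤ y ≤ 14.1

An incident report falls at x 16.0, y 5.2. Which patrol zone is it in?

The point has x = 16.0 and y = 5.2.
Only Red satisfies 8.5 ≤ x ≤ 20.0 and 0.0 ≤ y ≤ 6.1.

Red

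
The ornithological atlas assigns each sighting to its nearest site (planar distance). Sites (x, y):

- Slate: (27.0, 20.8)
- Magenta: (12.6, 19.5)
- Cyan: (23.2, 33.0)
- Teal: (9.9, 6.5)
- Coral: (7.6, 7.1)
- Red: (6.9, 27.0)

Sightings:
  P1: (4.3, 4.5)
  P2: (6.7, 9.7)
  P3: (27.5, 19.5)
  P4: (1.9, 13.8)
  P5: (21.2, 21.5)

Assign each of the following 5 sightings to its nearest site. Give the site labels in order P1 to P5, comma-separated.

Coral, Coral, Slate, Coral, Slate

P1 → Coral (d²=17.65)
P2 → Coral (d²=7.57)
P3 → Slate (d²=1.94)
P4 → Coral (d²=77.38)
P5 → Slate (d²=34.13)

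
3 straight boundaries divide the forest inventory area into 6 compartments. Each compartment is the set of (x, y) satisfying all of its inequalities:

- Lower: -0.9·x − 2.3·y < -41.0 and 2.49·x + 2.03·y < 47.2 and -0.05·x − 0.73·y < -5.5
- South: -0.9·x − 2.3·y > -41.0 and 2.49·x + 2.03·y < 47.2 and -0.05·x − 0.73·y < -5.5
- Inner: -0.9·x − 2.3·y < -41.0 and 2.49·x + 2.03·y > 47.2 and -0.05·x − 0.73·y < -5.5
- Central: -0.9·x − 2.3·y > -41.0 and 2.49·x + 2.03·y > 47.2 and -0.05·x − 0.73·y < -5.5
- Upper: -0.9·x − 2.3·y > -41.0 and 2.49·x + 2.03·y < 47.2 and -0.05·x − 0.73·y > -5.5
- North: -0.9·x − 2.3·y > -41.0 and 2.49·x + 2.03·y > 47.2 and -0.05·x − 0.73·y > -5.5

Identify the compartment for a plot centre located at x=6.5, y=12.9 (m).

South

-0.9·6.5 − 2.3·12.9 = -35.520, which is > -41.0
2.49·6.5 + 2.03·12.9 = 42.372, which is < 47.2
-0.05·6.5 − 0.73·12.9 = -9.742, which is < -5.5
This sign pattern matches South.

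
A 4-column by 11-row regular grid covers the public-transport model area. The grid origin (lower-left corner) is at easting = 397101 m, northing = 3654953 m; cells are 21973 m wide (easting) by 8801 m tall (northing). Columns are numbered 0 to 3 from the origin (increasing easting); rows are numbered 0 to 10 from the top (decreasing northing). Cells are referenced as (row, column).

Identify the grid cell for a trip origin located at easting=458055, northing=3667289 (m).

(9, 2)

Column index: ⌊(458055 − 397101) / 21973⌋ = ⌊2.774⌋ = 2
Row offset from origin: ⌊(3667289 − 3654953) / 8801⌋ = ⌊1.402⌋ = 1 → row 9 (counted from top)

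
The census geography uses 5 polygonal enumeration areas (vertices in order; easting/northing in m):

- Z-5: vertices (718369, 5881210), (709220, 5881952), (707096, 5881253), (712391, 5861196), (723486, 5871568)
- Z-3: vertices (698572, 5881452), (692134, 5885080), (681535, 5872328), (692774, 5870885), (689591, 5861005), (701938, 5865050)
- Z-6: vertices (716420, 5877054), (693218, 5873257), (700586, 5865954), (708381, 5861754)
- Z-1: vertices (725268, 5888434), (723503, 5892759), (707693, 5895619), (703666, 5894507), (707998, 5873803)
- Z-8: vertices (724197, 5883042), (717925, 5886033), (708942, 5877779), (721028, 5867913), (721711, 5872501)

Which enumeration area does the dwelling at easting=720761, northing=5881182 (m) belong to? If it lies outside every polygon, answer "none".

Cast a ray rightward from (720761, 5881182). For each polygon, the edges (by vertex number in listed order) whose endpoints lie on opposite sides of northing = 5881182, where each meets that height, and whether that is right or left of the point:
Z-5: 3–4 at easting≈707114.7 (left), 5–1 at easting≈718383.9 (left) → 0 crossings.
Z-3: 2–3 at easting≈688894.1 (left), 6–1 at easting≈698627.4 (left) → 0 crossings.
Z-6: no edge straddles that height → 0 crossings.
Z-1: 4–5 at easting≈706454.1 (left), 5–1 at easting≈716708.0 (left) → 0 crossings.
Z-8: 2–3 at easting≈712645.6 (left), 5–1 at easting≈723758.3 (right) → 1 crossing.
Only Z-8 has an odd count, so the point is inside Z-8.

Z-8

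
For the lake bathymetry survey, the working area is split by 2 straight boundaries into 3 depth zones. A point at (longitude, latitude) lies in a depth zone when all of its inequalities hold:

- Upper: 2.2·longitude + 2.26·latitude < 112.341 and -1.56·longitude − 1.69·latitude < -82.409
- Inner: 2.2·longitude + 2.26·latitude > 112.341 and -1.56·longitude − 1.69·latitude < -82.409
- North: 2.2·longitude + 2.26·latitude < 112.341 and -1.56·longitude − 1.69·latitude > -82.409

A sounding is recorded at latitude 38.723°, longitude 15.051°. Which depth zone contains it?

Inner

2.2·15.051 + 2.26·38.723 = 120.626, which is > 112.341
-1.56·15.051 − 1.69·38.723 = -88.921, which is < -82.409
This sign pattern matches Inner.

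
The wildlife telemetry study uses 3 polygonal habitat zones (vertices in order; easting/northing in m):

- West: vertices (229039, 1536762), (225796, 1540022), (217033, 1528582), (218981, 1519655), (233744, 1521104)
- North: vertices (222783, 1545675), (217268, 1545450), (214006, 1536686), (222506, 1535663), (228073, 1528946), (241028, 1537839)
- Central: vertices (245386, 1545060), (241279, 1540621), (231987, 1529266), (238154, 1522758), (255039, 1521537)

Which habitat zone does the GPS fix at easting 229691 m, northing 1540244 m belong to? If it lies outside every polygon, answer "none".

North

Cast a ray rightward from (229691, 1540244). For each polygon, the edges (by vertex number in listed order) whose endpoints lie on opposite sides of northing = 1540244, where each meets that height, and whether that is right or left of the point:
West: no edge straddles that height → 0 crossings.
North: 2–3 at easting≈215330.3 (left), 6–1 at easting≈235428.3 (right) → 1 crossing.
Central: 2–3 at easting≈240970.5 (right), 5–1 at easting≈247362.3 (right) → 2 crossings.
Only North has an odd count, so the point is inside North.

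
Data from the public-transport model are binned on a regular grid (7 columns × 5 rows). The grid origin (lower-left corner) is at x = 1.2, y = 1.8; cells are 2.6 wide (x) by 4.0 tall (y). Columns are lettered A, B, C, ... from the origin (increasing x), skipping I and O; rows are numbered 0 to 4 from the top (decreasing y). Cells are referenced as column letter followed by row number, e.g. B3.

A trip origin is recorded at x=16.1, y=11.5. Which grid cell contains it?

F2

Column index: ⌊(16.1 − 1.2) / 2.6⌋ = ⌊5.731⌋ = 5 → column F
Row offset from origin: ⌊(11.5 − 1.8) / 4.0⌋ = ⌊2.425⌋ = 2 → row 2 (counted from top)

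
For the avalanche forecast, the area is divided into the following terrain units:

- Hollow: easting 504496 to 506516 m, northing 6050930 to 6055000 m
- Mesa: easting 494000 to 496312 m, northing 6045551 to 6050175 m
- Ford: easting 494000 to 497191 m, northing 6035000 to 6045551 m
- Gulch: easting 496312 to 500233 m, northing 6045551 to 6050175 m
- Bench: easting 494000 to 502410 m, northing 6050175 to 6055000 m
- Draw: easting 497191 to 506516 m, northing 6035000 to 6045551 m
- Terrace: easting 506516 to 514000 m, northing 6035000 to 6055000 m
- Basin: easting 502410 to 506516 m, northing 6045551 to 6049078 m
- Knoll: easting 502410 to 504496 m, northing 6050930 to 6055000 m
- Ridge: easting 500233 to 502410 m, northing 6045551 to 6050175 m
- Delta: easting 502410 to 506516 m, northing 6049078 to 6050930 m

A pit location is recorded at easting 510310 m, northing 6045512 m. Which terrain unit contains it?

The point has easting = 510310 and northing = 6045512.
Only Terrace satisfies 506516 ≤ easting ≤ 514000 and 6035000 ≤ northing ≤ 6055000.

Terrace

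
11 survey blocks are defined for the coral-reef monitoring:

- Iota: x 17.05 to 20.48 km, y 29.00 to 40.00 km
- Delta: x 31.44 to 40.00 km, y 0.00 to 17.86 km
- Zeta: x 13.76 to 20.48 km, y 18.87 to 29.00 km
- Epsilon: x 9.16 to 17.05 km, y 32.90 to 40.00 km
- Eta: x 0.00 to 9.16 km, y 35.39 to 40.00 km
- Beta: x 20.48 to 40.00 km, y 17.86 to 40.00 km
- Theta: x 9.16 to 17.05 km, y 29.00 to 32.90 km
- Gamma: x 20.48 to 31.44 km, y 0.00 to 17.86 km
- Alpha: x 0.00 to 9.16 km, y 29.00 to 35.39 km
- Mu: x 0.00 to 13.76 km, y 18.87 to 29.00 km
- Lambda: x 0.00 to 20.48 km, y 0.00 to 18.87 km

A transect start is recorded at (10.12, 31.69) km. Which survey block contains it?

Theta

The point has x = 10.12 and y = 31.69.
Only Theta satisfies 9.16 ≤ x ≤ 17.05 and 29.00 ≤ y ≤ 32.90.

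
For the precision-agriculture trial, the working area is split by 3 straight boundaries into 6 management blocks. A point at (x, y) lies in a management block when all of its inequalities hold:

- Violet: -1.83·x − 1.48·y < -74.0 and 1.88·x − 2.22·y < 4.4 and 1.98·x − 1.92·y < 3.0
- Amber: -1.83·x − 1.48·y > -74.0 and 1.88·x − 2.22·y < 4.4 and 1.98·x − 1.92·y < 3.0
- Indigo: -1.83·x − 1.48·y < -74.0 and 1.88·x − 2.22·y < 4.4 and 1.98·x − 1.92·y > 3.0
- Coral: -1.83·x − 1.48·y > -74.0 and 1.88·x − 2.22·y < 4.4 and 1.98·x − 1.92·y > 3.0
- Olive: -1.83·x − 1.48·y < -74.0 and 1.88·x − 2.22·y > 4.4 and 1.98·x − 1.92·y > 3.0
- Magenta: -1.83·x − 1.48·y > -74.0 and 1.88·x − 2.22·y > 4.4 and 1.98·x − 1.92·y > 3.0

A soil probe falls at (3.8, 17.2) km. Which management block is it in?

Amber

-1.83·3.8 − 1.48·17.2 = -32.410, which is > -74.0
1.88·3.8 − 2.22·17.2 = -31.040, which is < 4.4
1.98·3.8 − 1.92·17.2 = -25.500, which is < 3.0
This sign pattern matches Amber.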